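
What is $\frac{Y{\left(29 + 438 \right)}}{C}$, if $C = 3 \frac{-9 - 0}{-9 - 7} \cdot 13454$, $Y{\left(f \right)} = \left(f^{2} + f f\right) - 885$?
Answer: $\frac{3482344}{181629} \approx 19.173$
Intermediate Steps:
$Y{\left(f \right)} = -885 + 2 f^{2}$ ($Y{\left(f \right)} = \left(f^{2} + f^{2}\right) - 885 = 2 f^{2} - 885 = -885 + 2 f^{2}$)
$C = \frac{181629}{8}$ ($C = 3 \frac{-9 + \left(-3 + 3\right)}{-16} \cdot 13454 = 3 \left(-9 + 0\right) \left(- \frac{1}{16}\right) 13454 = 3 \left(\left(-9\right) \left(- \frac{1}{16}\right)\right) 13454 = 3 \cdot \frac{9}{16} \cdot 13454 = \frac{27}{16} \cdot 13454 = \frac{181629}{8} \approx 22704.0$)
$\frac{Y{\left(29 + 438 \right)}}{C} = \frac{-885 + 2 \left(29 + 438\right)^{2}}{\frac{181629}{8}} = \left(-885 + 2 \cdot 467^{2}\right) \frac{8}{181629} = \left(-885 + 2 \cdot 218089\right) \frac{8}{181629} = \left(-885 + 436178\right) \frac{8}{181629} = 435293 \cdot \frac{8}{181629} = \frac{3482344}{181629}$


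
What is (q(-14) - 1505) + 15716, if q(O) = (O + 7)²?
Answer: 14260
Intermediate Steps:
q(O) = (7 + O)²
(q(-14) - 1505) + 15716 = ((7 - 14)² - 1505) + 15716 = ((-7)² - 1505) + 15716 = (49 - 1505) + 15716 = -1456 + 15716 = 14260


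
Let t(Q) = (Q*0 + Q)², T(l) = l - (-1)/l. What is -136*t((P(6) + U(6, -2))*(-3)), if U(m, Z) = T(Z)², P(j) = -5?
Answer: -3825/2 ≈ -1912.5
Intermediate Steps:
T(l) = l + 1/l
U(m, Z) = (Z + 1/Z)²
t(Q) = Q² (t(Q) = (0 + Q)² = Q²)
-136*t((P(6) + U(6, -2))*(-3)) = -136*9*(-5 + (1 + (-2)²)²/(-2)²)² = -136*9*(-5 + (1 + 4)²/4)² = -136*9*(-5 + (¼)*5²)² = -136*9*(-5 + (¼)*25)² = -136*9*(-5 + 25/4)² = -136*((5/4)*(-3))² = -136*(-15/4)² = -136*225/16 = -3825/2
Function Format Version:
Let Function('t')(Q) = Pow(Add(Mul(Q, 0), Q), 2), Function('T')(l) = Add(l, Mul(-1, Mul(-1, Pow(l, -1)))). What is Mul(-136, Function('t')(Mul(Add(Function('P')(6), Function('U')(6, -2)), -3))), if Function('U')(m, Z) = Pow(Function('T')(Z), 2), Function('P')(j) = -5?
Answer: Rational(-3825, 2) ≈ -1912.5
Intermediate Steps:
Function('T')(l) = Add(l, Pow(l, -1))
Function('U')(m, Z) = Pow(Add(Z, Pow(Z, -1)), 2)
Function('t')(Q) = Pow(Q, 2) (Function('t')(Q) = Pow(Add(0, Q), 2) = Pow(Q, 2))
Mul(-136, Function('t')(Mul(Add(Function('P')(6), Function('U')(6, -2)), -3))) = Mul(-136, Pow(Mul(Add(-5, Mul(Pow(-2, -2), Pow(Add(1, Pow(-2, 2)), 2))), -3), 2)) = Mul(-136, Pow(Mul(Add(-5, Mul(Rational(1, 4), Pow(Add(1, 4), 2))), -3), 2)) = Mul(-136, Pow(Mul(Add(-5, Mul(Rational(1, 4), Pow(5, 2))), -3), 2)) = Mul(-136, Pow(Mul(Add(-5, Mul(Rational(1, 4), 25)), -3), 2)) = Mul(-136, Pow(Mul(Add(-5, Rational(25, 4)), -3), 2)) = Mul(-136, Pow(Mul(Rational(5, 4), -3), 2)) = Mul(-136, Pow(Rational(-15, 4), 2)) = Mul(-136, Rational(225, 16)) = Rational(-3825, 2)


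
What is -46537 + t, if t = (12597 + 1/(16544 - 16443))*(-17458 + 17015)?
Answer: -568328251/101 ≈ -5.6270e+6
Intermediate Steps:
t = -563628014/101 (t = (12597 + 1/101)*(-443) = (1272298/101)*(-443) = -563628014/101 ≈ -5.5805e+6)
-46537 + t = -46537 - 563628014/101 = -568328251/101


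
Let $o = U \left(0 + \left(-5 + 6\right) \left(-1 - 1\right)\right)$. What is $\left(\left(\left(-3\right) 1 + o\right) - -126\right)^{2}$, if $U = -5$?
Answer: $17689$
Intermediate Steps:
$o = 10$ ($o = - 5 \left(0 + \left(-5 + 6\right) \left(-1 - 1\right)\right) = - 5 \left(0 + 1 \left(-2\right)\right) = - 5 \left(0 - 2\right) = \left(-5\right) \left(-2\right) = 10$)
$\left(\left(\left(-3\right) 1 + o\right) - -126\right)^{2} = \left(\left(\left(-3\right) 1 + 10\right) - -126\right)^{2} = \left(\left(-3 + 10\right) + 126\right)^{2} = \left(7 + 126\right)^{2} = 133^{2} = 17689$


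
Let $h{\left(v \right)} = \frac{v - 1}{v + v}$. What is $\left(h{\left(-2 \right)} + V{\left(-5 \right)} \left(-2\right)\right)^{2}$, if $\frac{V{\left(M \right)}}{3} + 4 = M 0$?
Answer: $\frac{9801}{16} \approx 612.56$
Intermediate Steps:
$V{\left(M \right)} = -12$ ($V{\left(M \right)} = -12 + 3 M 0 = -12 + 3 \cdot 0 = -12 + 0 = -12$)
$h{\left(v \right)} = \frac{-1 + v}{2 v}$
$\left(h{\left(-2 \right)} + V{\left(-5 \right)} \left(-2\right)\right)^{2} = \left(\frac{-1 - 2}{2 \left(-2\right)} - -24\right)^{2} = \left(\frac{1}{2} \left(- \frac{1}{2}\right) \left(-3\right) + 24\right)^{2} = \left(\frac{3}{4} + 24\right)^{2} = \left(\frac{99}{4}\right)^{2} = \frac{9801}{16}$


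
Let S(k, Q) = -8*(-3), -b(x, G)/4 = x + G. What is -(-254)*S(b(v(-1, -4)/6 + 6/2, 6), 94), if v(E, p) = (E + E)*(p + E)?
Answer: 6096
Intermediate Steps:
v(E, p) = 2*E*(E + p) (v(E, p) = (2*E)*(E + p) = 2*E*(E + p))
b(x, G) = -4*G - 4*x (b(x, G) = -4*(x + G) = -4*(G + x) = -4*G - 4*x)
S(k, Q) = 24
-(-254)*S(b(v(-1, -4)/6 + 6/2, 6), 94) = -(-254)*24 = -1*(-6096) = 6096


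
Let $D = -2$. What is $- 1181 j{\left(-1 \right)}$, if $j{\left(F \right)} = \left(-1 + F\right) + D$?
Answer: $4724$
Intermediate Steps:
$j{\left(F \right)} = -3 + F$ ($j{\left(F \right)} = \left(-1 + F\right) - 2 = -3 + F$)
$- 1181 j{\left(-1 \right)} = - 1181 \left(-3 - 1\right) = \left(-1181\right) \left(-4\right) = 4724$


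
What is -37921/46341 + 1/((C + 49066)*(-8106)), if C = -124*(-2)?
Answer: -561426423515/686085857772 ≈ -0.81830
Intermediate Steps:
C = 248
-37921/46341 + 1/((C + 49066)*(-8106)) = -37921/46341 + 1/((248 + 49066)*(-8106)) = -37921*1/46341 - 1/8106/49314 = -37921/46341 + (1/49314)*(-1/8106) = -37921/46341 - 1/399739284 = -561426423515/686085857772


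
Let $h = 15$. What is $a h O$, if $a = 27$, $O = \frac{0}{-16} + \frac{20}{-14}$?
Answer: $- \frac{4050}{7} \approx -578.57$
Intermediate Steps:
$O = - \frac{10}{7}$ ($O = 0 \left(- \frac{1}{16}\right) + 20 \left(- \frac{1}{14}\right) = 0 - \frac{10}{7} = - \frac{10}{7} \approx -1.4286$)
$a h O = 27 \cdot 15 \left(- \frac{10}{7}\right) = 405 \left(- \frac{10}{7}\right) = - \frac{4050}{7}$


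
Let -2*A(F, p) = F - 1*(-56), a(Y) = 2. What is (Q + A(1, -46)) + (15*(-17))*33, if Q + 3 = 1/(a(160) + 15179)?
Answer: -256452631/30362 ≈ -8446.5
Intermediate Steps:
A(F, p) = -28 - F/2 (A(F, p) = -(F - 1*(-56))/2 = -(F + 56)/2 = -(56 + F)/2 = -28 - F/2)
Q = -45542/15181 (Q = -3 + 1/(2 + 15179) = -3 + 1/15181 = -45542/15181 ≈ -2.9999)
(Q + A(1, -46)) + (15*(-17))*33 = (-45542/15181 + (-28 - 1/2*1)) + (15*(-17))*33 = (-45542/15181 + (-28 - 1/2)) - 255*33 = (-45542/15181 - 57/2) - 8415 = -956401/30362 - 8415 = -256452631/30362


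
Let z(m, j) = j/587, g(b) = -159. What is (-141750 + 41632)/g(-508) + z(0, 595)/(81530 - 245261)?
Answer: 3207450198947/5093835141 ≈ 629.67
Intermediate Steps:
z(m, j) = j/587 (z(m, j) = j*(1/587) = j/587)
(-141750 + 41632)/g(-508) + z(0, 595)/(81530 - 245261) = (-141750 + 41632)/(-159) + ((1/587)*595)/(81530 - 245261) = -100118*(-1/159) + (595/587)/(-163731) = 100118/159 + (595/587)*(-1/163731) = 100118/159 - 595/96110097 = 3207450198947/5093835141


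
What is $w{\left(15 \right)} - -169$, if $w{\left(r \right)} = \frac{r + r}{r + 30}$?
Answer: $\frac{509}{3} \approx 169.67$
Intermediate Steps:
$w{\left(r \right)} = \frac{2 r}{30 + r}$
$w{\left(15 \right)} - -169 = 2 \cdot 15 \frac{1}{30 + 15} - -169 = 2 \cdot 15 \cdot \frac{1}{45} + 169 = \frac{2}{3} + 169 = \frac{509}{3}$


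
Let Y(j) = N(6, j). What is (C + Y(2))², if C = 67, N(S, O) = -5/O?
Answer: 16641/4 ≈ 4160.3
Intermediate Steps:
Y(j) = -5/j
(C + Y(2))² = (67 - 5/2)² = (129/2)² = 16641/4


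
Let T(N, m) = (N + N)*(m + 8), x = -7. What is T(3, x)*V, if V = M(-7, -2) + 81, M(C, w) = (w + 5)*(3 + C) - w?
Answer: 426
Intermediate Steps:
T(N, m) = 2*N*(8 + m) (T(N, m) = (2*N)*(8 + m) = 2*N*(8 + m))
M(C, w) = -w + (3 + C)*(5 + w) (M(C, w) = (5 + w)*(3 + C) - w = (3 + C)*(5 + w) - w = -w + (3 + C)*(5 + w))
V = 71 (V = (15 + 2*(-2) + 5*(-7) - 7*(-2)) + 81 = (15 - 4 - 35 + 14) + 81 = -10 + 81 = 71)
T(3, x)*V = (2*3*(8 - 7))*71 = (2*3*1)*71 = 6*71 = 426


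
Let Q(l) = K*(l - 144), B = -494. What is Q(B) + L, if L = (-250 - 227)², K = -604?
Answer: 612881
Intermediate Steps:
L = 227529 (L = (-477)² = 227529)
Q(l) = 86976 - 604*l (Q(l) = -604*(l - 144) = -604*(-144 + l) = 86976 - 604*l)
Q(B) + L = (86976 - 604*(-494)) + 227529 = (86976 + 298376) + 227529 = 385352 + 227529 = 612881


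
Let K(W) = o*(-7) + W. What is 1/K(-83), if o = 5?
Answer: -1/118 ≈ -0.0084746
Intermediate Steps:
K(W) = -35 + W (K(W) = 5*(-7) + W = -35 + W)
1/K(-83) = 1/(-35 - 83) = 1/(-118) = -1/118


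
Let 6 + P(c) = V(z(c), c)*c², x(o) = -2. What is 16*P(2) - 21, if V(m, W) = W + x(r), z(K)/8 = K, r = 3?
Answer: -117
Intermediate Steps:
z(K) = 8*K
V(m, W) = -2 + W (V(m, W) = W - 2 = -2 + W)
P(c) = -6 + c²*(-2 + c) (P(c) = -6 + (-2 + c)*c² = -6 + c²*(-2 + c))
16*P(2) - 21 = 16*(-6 + 2²*(-2 + 2)) - 21 = 16*(-6 + 4*0) - 21 = 16*(-6 + 0) - 21 = 16*(-6) - 21 = -96 - 21 = -117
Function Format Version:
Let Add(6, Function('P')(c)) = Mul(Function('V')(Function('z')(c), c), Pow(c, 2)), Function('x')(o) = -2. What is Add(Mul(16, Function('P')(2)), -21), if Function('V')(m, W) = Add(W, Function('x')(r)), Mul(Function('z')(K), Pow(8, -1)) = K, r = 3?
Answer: -117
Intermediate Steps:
Function('z')(K) = Mul(8, K)
Function('V')(m, W) = Add(-2, W) (Function('V')(m, W) = Add(W, -2) = Add(-2, W))
Function('P')(c) = Add(-6, Mul(Pow(c, 2), Add(-2, c))) (Function('P')(c) = Add(-6, Mul(Add(-2, c), Pow(c, 2))) = Add(-6, Mul(Pow(c, 2), Add(-2, c))))
Add(Mul(16, Function('P')(2)), -21) = Add(Mul(16, Add(-6, Mul(Pow(2, 2), Add(-2, 2)))), -21) = Add(Mul(16, Add(-6, Mul(4, 0))), -21) = Add(Mul(16, Add(-6, 0)), -21) = Add(Mul(16, -6), -21) = Add(-96, -21) = -117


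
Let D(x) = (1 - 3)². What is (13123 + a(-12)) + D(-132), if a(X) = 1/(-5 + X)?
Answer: 223158/17 ≈ 13127.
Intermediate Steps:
D(x) = 4 (D(x) = (-2)² = 4)
(13123 + a(-12)) + D(-132) = (13123 + 1/(-5 - 12)) + 4 = (13123 + 1/(-17)) + 4 = (13123 - 1/17) + 4 = 223090/17 + 4 = 223158/17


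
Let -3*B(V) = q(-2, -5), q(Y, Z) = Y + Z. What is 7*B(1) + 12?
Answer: 85/3 ≈ 28.333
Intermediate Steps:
B(V) = 7/3 (B(V) = -(-2 - 5)/3 = -⅓*(-7) = 7/3)
7*B(1) + 12 = 7*(7/3) + 12 = 49/3 + 12 = 85/3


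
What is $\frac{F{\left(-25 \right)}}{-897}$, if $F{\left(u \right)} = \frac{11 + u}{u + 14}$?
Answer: $- \frac{14}{9867} \approx -0.0014189$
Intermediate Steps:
$F{\left(u \right)} = \frac{11 + u}{14 + u}$
$\frac{F{\left(-25 \right)}}{-897} = \frac{\frac{1}{14 - 25} \left(11 - 25\right)}{-897} = \frac{1}{-11} \left(-14\right) \left(- \frac{1}{897}\right) = \left(- \frac{1}{11}\right) \left(-14\right) \left(- \frac{1}{897}\right) = \frac{14}{11} \left(- \frac{1}{897}\right) = - \frac{14}{9867}$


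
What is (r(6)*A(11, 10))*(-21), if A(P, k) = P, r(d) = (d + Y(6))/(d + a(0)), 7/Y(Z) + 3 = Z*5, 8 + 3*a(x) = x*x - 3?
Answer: -1859/3 ≈ -619.67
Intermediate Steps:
a(x) = -11/3 + x²/3 (a(x) = -8/3 + (x*x - 3)/3 = -8/3 + (x² - 3)/3 = -8/3 + (-3 + x²)/3 = -8/3 + (-1 + x²/3) = -11/3 + x²/3)
Y(Z) = 7/(-3 + 5*Z) (Y(Z) = 7/(-3 + Z*5) = 7/(-3 + 5*Z))
r(d) = (7/27 + d)/(-11/3 + d) (r(d) = (d + 7/(-3 + 5*6))/(d + (-11/3 + (⅓)*0²)) = (d + 7/(-3 + 30))/(d + (-11/3 + (⅓)*0)) = (d + 7/27)/(d + (-11/3 + 0)) = (d + 7*(1/27))/(d - 11/3) = (d + 7/27)/(-11/3 + d) = (7/27 + d)/(-11/3 + d))
(r(6)*A(11, 10))*(-21) = (((7 + 27*6)/(9*(-11 + 3*6)))*11)*(-21) = (((7 + 162)/(9*(-11 + 18)))*11)*(-21) = (((⅑)*169/7)*11)*(-21) = (((⅑)*(⅐)*169)*11)*(-21) = ((169/63)*11)*(-21) = (1859/63)*(-21) = -1859/3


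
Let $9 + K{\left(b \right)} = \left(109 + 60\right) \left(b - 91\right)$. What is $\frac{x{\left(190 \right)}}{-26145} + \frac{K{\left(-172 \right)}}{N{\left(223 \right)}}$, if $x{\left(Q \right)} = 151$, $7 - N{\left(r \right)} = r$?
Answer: $\frac{16142632}{78435} \approx 205.81$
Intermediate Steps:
$N{\left(r \right)} = 7 - r$
$K{\left(b \right)} = -15388 + 169 b$ ($K{\left(b \right)} = -9 + \left(109 + 60\right) \left(b - 91\right) = -9 + 169 \left(-91 + b\right) = -9 + \left(-15379 + 169 b\right) = -15388 + 169 b$)
$\frac{x{\left(190 \right)}}{-26145} + \frac{K{\left(-172 \right)}}{N{\left(223 \right)}} = \frac{151}{-26145} + \frac{-15388 + 169 \left(-172\right)}{7 - 223} = 151 \left(- \frac{1}{26145}\right) + \frac{-15388 - 29068}{7 - 223} = - \frac{151}{26145} - \frac{44456}{-216} = - \frac{151}{26145} - - \frac{5557}{27} = - \frac{151}{26145} + \frac{5557}{27} = \frac{16142632}{78435}$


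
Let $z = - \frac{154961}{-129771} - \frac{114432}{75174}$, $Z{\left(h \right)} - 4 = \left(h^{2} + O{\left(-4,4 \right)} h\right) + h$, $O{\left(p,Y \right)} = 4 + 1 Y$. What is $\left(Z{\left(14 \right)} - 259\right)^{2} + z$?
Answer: $\frac{7298135469908}{1625900859} \approx 4488.7$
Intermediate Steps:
$O{\left(p,Y \right)} = 4 + Y$
$Z{\left(h \right)} = 4 + h^{2} + 9 h$ ($Z{\left(h \right)} = 4 + \left(\left(h^{2} + \left(4 + 4\right) h\right) + h\right) = 4 + \left(\left(h^{2} + 8 h\right) + h\right) = 4 + \left(h^{2} + 9 h\right) = 4 + h^{2} + 9 h$)
$z = - \frac{533486143}{1625900859}$ ($z = \left(-154961\right) \left(- \frac{1}{129771}\right) - \frac{19072}{12529} = \frac{154961}{129771} - \frac{19072}{12529} = - \frac{533486143}{1625900859} \approx -0.32812$)
$\left(Z{\left(14 \right)} - 259\right)^{2} + z = \left(\left(4 + 14^{2} + 9 \cdot 14\right) - 259\right)^{2} - \frac{533486143}{1625900859} = \left(\left(4 + 196 + 126\right) - 259\right)^{2} - \frac{533486143}{1625900859} = \left(326 - 259\right)^{2} - \frac{533486143}{1625900859} = 67^{2} - \frac{533486143}{1625900859} = 4489 - \frac{533486143}{1625900859} = \frac{7298135469908}{1625900859}$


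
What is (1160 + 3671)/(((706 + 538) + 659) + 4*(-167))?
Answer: 4831/1235 ≈ 3.9117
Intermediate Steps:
(1160 + 3671)/(((706 + 538) + 659) + 4*(-167)) = 4831/((1244 + 659) - 668) = 4831/(1903 - 668) = 4831/1235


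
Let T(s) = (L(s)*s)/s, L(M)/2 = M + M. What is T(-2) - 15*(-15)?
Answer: 217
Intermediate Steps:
L(M) = 4*M (L(M) = 2*(M + M) = 2*(2*M) = 4*M)
T(s) = 4*s (T(s) = ((4*s)*s)/s = (4*s²)/s = 4*s)
T(-2) - 15*(-15) = 4*(-2) - 15*(-15) = -8 + 225 = 217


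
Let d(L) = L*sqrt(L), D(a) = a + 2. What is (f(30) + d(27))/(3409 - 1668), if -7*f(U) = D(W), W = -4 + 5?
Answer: -3/12187 + 81*sqrt(3)/1741 ≈ 0.080338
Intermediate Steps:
W = 1
D(a) = 2 + a
f(U) = -3/7 (f(U) = -(2 + 1)/7 = -1/7*3 = -3/7)
d(L) = L**(3/2)
(f(30) + d(27))/(3409 - 1668) = (-3/7 + 27**(3/2))/(3409 - 1668) = (-3/7 + 81*sqrt(3))/1741 = (-3/7 + 81*sqrt(3))*(1/1741) = -3/12187 + 81*sqrt(3)/1741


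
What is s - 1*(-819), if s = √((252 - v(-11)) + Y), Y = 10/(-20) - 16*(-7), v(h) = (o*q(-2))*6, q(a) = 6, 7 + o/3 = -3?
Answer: 819 + √5774/2 ≈ 856.99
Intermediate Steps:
o = -30 (o = -21 + 3*(-3) = -21 - 9 = -30)
v(h) = -1080 (v(h) = -30*6*6 = -180*6 = -1080)
Y = 223/2 (Y = 10*(-1/20) + 112 = -½ + 112 = 223/2 ≈ 111.50)
s = √5774/2 (s = √((252 - 1*(-1080)) + 223/2) = √((252 + 1080) + 223/2) = √(1332 + 223/2) = √(2887/2) = √5774/2 ≈ 37.993)
s - 1*(-819) = √5774/2 - 1*(-819) = √5774/2 + 819 = 819 + √5774/2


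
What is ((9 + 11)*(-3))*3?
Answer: -180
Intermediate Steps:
((9 + 11)*(-3))*3 = (20*(-3))*3 = -60*3 = -180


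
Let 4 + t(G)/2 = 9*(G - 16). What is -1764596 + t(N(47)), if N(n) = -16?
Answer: -1765180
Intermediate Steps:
t(G) = -296 + 18*G (t(G) = -8 + 2*(9*(G - 16)) = -8 + 2*(9*(-16 + G)) = -8 + 2*(-144 + 9*G) = -8 + (-288 + 18*G) = -296 + 18*G)
-1764596 + t(N(47)) = -1764596 + (-296 + 18*(-16)) = -1764596 + (-296 - 288) = -1764596 - 584 = -1765180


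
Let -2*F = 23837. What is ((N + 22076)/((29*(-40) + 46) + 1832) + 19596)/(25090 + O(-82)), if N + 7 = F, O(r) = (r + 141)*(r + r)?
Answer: 9386719/7378168 ≈ 1.2722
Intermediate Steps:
F = -23837/2 (F = -½*23837 = -23837/2 ≈ -11919.)
O(r) = 2*r*(141 + r) (O(r) = (141 + r)*(2*r) = 2*r*(141 + r))
N = -23851/2 (N = -7 - 23837/2 = -23851/2 ≈ -11926.)
((N + 22076)/((29*(-40) + 46) + 1832) + 19596)/(25090 + O(-82)) = ((-23851/2 + 22076)/((29*(-40) + 46) + 1832) + 19596)/(25090 + 2*(-82)*(141 - 82)) = (20301/(2*((-1160 + 46) + 1832)) + 19596)/(25090 + 2*(-82)*59) = (20301/(2*(-1114 + 1832)) + 19596)/(25090 - 9676) = ((20301/2)/718 + 19596)/15414 = ((20301/2)*(1/718) + 19596)*(1/15414) = (20301/1436 + 19596)*(1/15414) = (28160157/1436)*(1/15414) = 9386719/7378168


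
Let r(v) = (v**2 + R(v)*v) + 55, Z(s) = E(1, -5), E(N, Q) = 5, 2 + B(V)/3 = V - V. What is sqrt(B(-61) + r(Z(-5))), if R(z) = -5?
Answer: 7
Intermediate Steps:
B(V) = -6 (B(V) = -6 + 3*(V - V) = -6 + 3*0 = -6 + 0 = -6)
Z(s) = 5
r(v) = 55 + v**2 - 5*v (r(v) = (v**2 - 5*v) + 55 = 55 + v**2 - 5*v)
sqrt(B(-61) + r(Z(-5))) = sqrt(-6 + (55 + 5**2 - 5*5)) = sqrt(-6 + (55 + 25 - 25)) = sqrt(-6 + 55) = sqrt(49) = 7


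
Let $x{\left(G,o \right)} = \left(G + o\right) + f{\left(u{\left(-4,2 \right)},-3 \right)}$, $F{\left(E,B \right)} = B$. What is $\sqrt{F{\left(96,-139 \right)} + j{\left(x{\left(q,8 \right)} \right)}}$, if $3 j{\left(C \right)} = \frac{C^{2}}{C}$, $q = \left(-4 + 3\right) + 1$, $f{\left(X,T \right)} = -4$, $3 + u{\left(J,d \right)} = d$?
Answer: $\frac{i \sqrt{1239}}{3} \approx 11.733 i$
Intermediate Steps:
$u{\left(J,d \right)} = -3 + d$
$q = 0$ ($q = -1 + 1 = 0$)
$x{\left(G,o \right)} = -4 + G + o$ ($x{\left(G,o \right)} = \left(G + o\right) - 4 = -4 + G + o$)
$j{\left(C \right)} = \frac{C}{3}$ ($j{\left(C \right)} = \frac{C^{2} \frac{1}{C}}{3} = \frac{C}{3}$)
$\sqrt{F{\left(96,-139 \right)} + j{\left(x{\left(q,8 \right)} \right)}} = \sqrt{-139 + \frac{-4 + 0 + 8}{3}} = \sqrt{-139 + \frac{1}{3} \cdot 4} = \sqrt{-139 + \frac{4}{3}} = \sqrt{- \frac{413}{3}} = \frac{i \sqrt{1239}}{3}$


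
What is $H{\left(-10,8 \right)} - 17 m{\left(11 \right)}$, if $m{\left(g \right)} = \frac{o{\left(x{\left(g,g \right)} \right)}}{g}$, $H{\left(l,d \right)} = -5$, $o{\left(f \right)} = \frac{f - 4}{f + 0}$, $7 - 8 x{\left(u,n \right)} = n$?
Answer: $- \frac{208}{11} \approx -18.909$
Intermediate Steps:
$x{\left(u,n \right)} = \frac{7}{8} - \frac{n}{8}$
$o{\left(f \right)} = \frac{-4 + f}{f}$
$m{\left(g \right)} = \frac{- \frac{25}{8} - \frac{g}{8}}{g \left(\frac{7}{8} - \frac{g}{8}\right)}$ ($m{\left(g \right)} = \frac{\frac{1}{\frac{7}{8} - \frac{g}{8}} \left(-4 - \left(- \frac{7}{8} + \frac{g}{8}\right)\right)}{g} = \frac{\frac{1}{\frac{7}{8} - \frac{g}{8}} \left(- \frac{25}{8} - \frac{g}{8}\right)}{g} = \frac{- \frac{25}{8} - \frac{g}{8}}{g \left(\frac{7}{8} - \frac{g}{8}\right)}$)
$H{\left(-10,8 \right)} - 17 m{\left(11 \right)} = -5 - 17 \frac{25 + 11}{11 \left(-7 + 11\right)} = -5 - 17 \cdot \frac{1}{11} \cdot \frac{1}{4} \cdot 36 = -5 - \frac{153}{11} = - \frac{208}{11}$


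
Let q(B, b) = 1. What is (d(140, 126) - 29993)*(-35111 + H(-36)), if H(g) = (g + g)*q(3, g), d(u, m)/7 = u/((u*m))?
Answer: 18994351759/18 ≈ 1.0552e+9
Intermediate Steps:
d(u, m) = 7/m (d(u, m) = 7*(u/((u*m))) = 7*(u/((m*u))) = 7*(u*(1/(m*u))) = 7/m)
H(g) = 2*g (H(g) = (g + g)*1 = (2*g)*1 = 2*g)
(d(140, 126) - 29993)*(-35111 + H(-36)) = (7/126 - 29993)*(-35111 + 2*(-36)) = (7*(1/126) - 29993)*(-35111 - 72) = (1/18 - 29993)*(-35183) = -539873/18*(-35183) = 18994351759/18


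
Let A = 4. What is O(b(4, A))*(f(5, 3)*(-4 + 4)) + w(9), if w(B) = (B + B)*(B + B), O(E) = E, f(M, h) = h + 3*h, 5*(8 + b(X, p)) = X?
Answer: 324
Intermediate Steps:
b(X, p) = -8 + X/5
f(M, h) = 4*h
w(B) = 4*B**2 (w(B) = (2*B)*(2*B) = 4*B**2)
O(b(4, A))*(f(5, 3)*(-4 + 4)) + w(9) = (-8 + (1/5)*4)*((4*3)*(-4 + 4)) + 4*9**2 = (-8 + 4/5)*(12*0) + 4*81 = -36/5*0 + 324 = 0 + 324 = 324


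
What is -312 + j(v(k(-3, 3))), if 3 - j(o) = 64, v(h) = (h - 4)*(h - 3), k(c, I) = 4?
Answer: -373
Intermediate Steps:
v(h) = (-4 + h)*(-3 + h)
j(o) = -61 (j(o) = 3 - 1*64 = 3 - 64 = -61)
-312 + j(v(k(-3, 3))) = -312 - 61 = -373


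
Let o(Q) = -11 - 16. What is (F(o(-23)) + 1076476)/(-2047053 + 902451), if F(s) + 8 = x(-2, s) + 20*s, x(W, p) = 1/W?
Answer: -239095/254356 ≈ -0.94000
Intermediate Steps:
o(Q) = -27
F(s) = -17/2 + 20*s (F(s) = -8 + (1/(-2) + 20*s) = -8 + (-½ + 20*s) = -17/2 + 20*s)
(F(o(-23)) + 1076476)/(-2047053 + 902451) = ((-17/2 + 20*(-27)) + 1076476)/(-2047053 + 902451) = ((-17/2 - 540) + 1076476)/(-1144602) = (-1097/2 + 1076476)*(-1/1144602) = (2151855/2)*(-1/1144602) = -239095/254356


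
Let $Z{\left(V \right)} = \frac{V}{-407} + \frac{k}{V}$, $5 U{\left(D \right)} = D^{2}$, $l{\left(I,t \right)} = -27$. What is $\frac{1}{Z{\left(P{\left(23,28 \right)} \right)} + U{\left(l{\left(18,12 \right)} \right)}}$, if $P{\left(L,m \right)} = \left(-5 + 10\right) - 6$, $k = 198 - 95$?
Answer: $\frac{2035}{87103} \approx 0.023363$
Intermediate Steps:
$k = 103$
$P{\left(L,m \right)} = -1$ ($P{\left(L,m \right)} = 5 - 6 = -1$)
$U{\left(D \right)} = \frac{D^{2}}{5}$
$Z{\left(V \right)} = \frac{103}{V} - \frac{V}{407}$ ($Z{\left(V \right)} = \frac{V}{-407} + \frac{103}{V} = V \left(- \frac{1}{407}\right) + \frac{103}{V} = - \frac{V}{407} + \frac{103}{V} = \frac{103}{V} - \frac{V}{407}$)
$\frac{1}{Z{\left(P{\left(23,28 \right)} \right)} + U{\left(l{\left(18,12 \right)} \right)}} = \frac{1}{\left(\frac{103}{-1} - - \frac{1}{407}\right) + \frac{\left(-27\right)^{2}}{5}} = \frac{1}{\left(103 \left(-1\right) + \frac{1}{407}\right) + \frac{1}{5} \cdot 729} = \frac{1}{\left(-103 + \frac{1}{407}\right) + \frac{729}{5}} = \frac{1}{- \frac{41920}{407} + \frac{729}{5}} = \frac{1}{\frac{87103}{2035}} = \frac{2035}{87103}$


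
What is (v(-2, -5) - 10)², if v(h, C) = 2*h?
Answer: 196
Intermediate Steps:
(v(-2, -5) - 10)² = (2*(-2) - 10)² = (-4 - 10)² = (-14)² = 196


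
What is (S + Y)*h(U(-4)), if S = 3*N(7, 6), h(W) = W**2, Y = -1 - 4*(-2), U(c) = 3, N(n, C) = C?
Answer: 225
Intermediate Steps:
Y = 7 (Y = -1 + 8 = 7)
S = 18 (S = 3*6 = 18)
(S + Y)*h(U(-4)) = (18 + 7)*3**2 = 25*9 = 225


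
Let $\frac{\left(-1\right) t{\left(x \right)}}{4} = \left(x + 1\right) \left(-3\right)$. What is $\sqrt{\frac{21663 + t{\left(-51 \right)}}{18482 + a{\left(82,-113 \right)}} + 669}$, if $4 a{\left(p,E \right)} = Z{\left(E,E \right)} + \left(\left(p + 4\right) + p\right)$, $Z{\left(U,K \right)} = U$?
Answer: $\frac{\sqrt{8317447177}}{3523} \approx 25.887$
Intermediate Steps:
$a{\left(p,E \right)} = 1 + \frac{p}{2} + \frac{E}{4}$ ($a{\left(p,E \right)} = \frac{E + \left(\left(p + 4\right) + p\right)}{4} = \frac{E + \left(\left(4 + p\right) + p\right)}{4} = \frac{E + \left(4 + 2 p\right)}{4} = \frac{4 + E + 2 p}{4} = 1 + \frac{p}{2} + \frac{E}{4}$)
$t{\left(x \right)} = 12 + 12 x$ ($t{\left(x \right)} = - 4 \left(x + 1\right) \left(-3\right) = - 4 \left(1 + x\right) \left(-3\right) = - 4 \left(-3 - 3 x\right) = 12 + 12 x$)
$\sqrt{\frac{21663 + t{\left(-51 \right)}}{18482 + a{\left(82,-113 \right)}} + 669} = \sqrt{\frac{21663 + \left(12 + 12 \left(-51\right)\right)}{18482 + \left(1 + \frac{1}{2} \cdot 82 + \frac{1}{4} \left(-113\right)\right)} + 669} = \sqrt{\frac{21663 + \left(12 - 612\right)}{18482 + \left(1 + 41 - \frac{113}{4}\right)} + 669} = \sqrt{\frac{21663 - 600}{18482 + \frac{55}{4}} + 669} = \sqrt{\frac{21063}{\frac{73983}{4}} + 669} = \sqrt{21063 \cdot \frac{4}{73983} + 669} = \sqrt{\frac{4012}{3523} + 669} = \sqrt{\frac{2360899}{3523}} = \frac{\sqrt{8317447177}}{3523}$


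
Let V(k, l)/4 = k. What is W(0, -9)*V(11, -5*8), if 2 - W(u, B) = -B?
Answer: -308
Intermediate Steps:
V(k, l) = 4*k
W(u, B) = 2 + B (W(u, B) = 2 - (-1)*B = 2 + B)
W(0, -9)*V(11, -5*8) = (2 - 9)*(4*11) = -7*44 = -308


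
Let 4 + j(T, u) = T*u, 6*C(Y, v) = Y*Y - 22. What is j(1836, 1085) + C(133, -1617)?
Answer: 3990001/2 ≈ 1.9950e+6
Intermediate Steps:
C(Y, v) = -11/3 + Y**2/6 (C(Y, v) = (Y*Y - 22)/6 = (Y**2 - 22)/6 = (-22 + Y**2)/6 = -11/3 + Y**2/6)
j(T, u) = -4 + T*u
j(1836, 1085) + C(133, -1617) = (-4 + 1836*1085) + (-11/3 + (1/6)*133**2) = (-4 + 1992060) + (-11/3 + (1/6)*17689) = 1992056 + (-11/3 + 17689/6) = 1992056 + 5889/2 = 3990001/2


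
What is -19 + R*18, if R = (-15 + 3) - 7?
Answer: -361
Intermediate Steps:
R = -19 (R = -12 - 7 = -19)
-19 + R*18 = -19 - 19*18 = -19 - 342 = -361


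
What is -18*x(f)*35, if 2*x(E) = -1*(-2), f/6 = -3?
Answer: -630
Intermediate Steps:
f = -18 (f = 6*(-3) = -18)
x(E) = 1 (x(E) = (-1*(-2))/2 = (½)*2 = 1)
-18*x(f)*35 = -18*1*35 = -18*35 = -630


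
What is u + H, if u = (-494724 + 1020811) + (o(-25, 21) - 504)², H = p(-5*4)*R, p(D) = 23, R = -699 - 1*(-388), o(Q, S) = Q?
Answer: 798775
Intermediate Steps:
R = -311 (R = -699 + 388 = -311)
H = -7153 (H = 23*(-311) = -7153)
u = 805928 (u = (-494724 + 1020811) + (-25 - 504)² = 526087 + (-529)² = 526087 + 279841 = 805928)
u + H = 805928 - 7153 = 798775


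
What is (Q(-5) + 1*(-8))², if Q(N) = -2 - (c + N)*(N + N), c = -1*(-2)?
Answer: 1600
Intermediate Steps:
c = 2
Q(N) = -2 - 2*N*(2 + N) (Q(N) = -2 - (2 + N)*(N + N) = -2 - (2 + N)*2*N = -2 - 2*N*(2 + N))
(Q(-5) + 1*(-8))² = ((-2 - 4*(-5) - 2*(-5)²) + 1*(-8))² = ((-2 + 20 - 2*25) - 8)² = ((-2 + 20 - 50) - 8)² = (-32 - 8)² = (-40)² = 1600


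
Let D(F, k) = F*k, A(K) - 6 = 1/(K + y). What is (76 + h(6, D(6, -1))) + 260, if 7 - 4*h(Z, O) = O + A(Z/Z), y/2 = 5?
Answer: 3715/11 ≈ 337.73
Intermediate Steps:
y = 10 (y = 2*5 = 10)
A(K) = 6 + 1/(10 + K) (A(K) = 6 + 1/(K + 10) = 6 + 1/(10 + K))
h(Z, O) = 5/22 - O/4 (h(Z, O) = 7/4 - (O + (61 + 6*(Z/Z))/(10 + Z/Z))/4 = 7/4 - (O + (61 + 6*1)/(10 + 1))/4 = 7/4 - (O + (61 + 6)/11)/4 = 7/4 - (O + (1/11)*67)/4 = 7/4 - (O + 67/11)/4 = 7/4 - (67/11 + O)/4 = 7/4 + (-67/44 - O/4) = 5/22 - O/4)
(76 + h(6, D(6, -1))) + 260 = (76 + (5/22 - 3*(-1)/2)) + 260 = (76 + (5/22 - ¼*(-6))) + 260 = (76 + (5/22 + 3/2)) + 260 = (76 + 19/11) + 260 = 855/11 + 260 = 3715/11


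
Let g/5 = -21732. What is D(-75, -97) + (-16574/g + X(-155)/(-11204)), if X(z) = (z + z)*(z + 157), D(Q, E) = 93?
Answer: 14184217727/152178330 ≈ 93.208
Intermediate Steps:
g = -108660 (g = 5*(-21732) = -108660)
X(z) = 2*z*(157 + z) (X(z) = (2*z)*(157 + z) = 2*z*(157 + z))
D(-75, -97) + (-16574/g + X(-155)/(-11204)) = 93 + (-16574/(-108660) + (2*(-155)*(157 - 155))/(-11204)) = 93 + (-16574*(-1/108660) + (2*(-155)*2)*(-1/11204)) = 93 + (8287/54330 - 620*(-1/11204)) = 93 + (8287/54330 + 155/2801) = 93 + 31633037/152178330 = 14184217727/152178330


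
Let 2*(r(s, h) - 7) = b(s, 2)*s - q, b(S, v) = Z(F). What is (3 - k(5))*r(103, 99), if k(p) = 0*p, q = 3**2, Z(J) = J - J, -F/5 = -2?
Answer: 15/2 ≈ 7.5000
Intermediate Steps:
F = 10 (F = -5*(-2) = 10)
Z(J) = 0
b(S, v) = 0
q = 9
k(p) = 0
r(s, h) = 5/2 (r(s, h) = 7 + (0*s - 1*9)/2 = 7 + (0 - 9)/2 = 7 + (1/2)*(-9) = 7 - 9/2 = 5/2)
(3 - k(5))*r(103, 99) = (3 - 1*0)*(5/2) = (3 + 0)*(5/2) = 3*(5/2) = 15/2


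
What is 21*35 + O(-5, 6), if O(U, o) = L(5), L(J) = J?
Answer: 740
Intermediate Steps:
O(U, o) = 5
21*35 + O(-5, 6) = 21*35 + 5 = 735 + 5 = 740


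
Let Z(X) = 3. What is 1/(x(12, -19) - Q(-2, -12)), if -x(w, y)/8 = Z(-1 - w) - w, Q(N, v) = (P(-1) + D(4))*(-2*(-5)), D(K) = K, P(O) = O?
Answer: 1/42 ≈ 0.023810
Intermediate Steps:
Q(N, v) = 30 (Q(N, v) = (-1 + 4)*(-2*(-5)) = 3*10 = 30)
x(w, y) = -24 + 8*w (x(w, y) = -8*(3 - w) = -24 + 8*w)
1/(x(12, -19) - Q(-2, -12)) = 1/((-24 + 8*12) - 1*30) = 1/((-24 + 96) - 30) = 1/(72 - 30) = 1/42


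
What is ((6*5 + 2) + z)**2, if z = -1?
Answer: 961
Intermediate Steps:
((6*5 + 2) + z)**2 = ((6*5 + 2) - 1)**2 = ((30 + 2) - 1)**2 = (32 - 1)**2 = 31**2 = 961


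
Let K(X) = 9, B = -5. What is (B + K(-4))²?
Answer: 16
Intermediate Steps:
(B + K(-4))² = (-5 + 9)² = 4² = 16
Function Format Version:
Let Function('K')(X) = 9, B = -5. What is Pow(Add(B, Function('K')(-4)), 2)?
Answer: 16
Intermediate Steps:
Pow(Add(B, Function('K')(-4)), 2) = Pow(Add(-5, 9), 2) = Pow(4, 2) = 16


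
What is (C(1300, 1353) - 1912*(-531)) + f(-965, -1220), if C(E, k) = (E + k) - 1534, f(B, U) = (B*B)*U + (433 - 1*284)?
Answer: -1135077960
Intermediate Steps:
f(B, U) = 149 + U*B² (f(B, U) = B²*U + (433 - 284) = U*B² + 149 = 149 + U*B²)
C(E, k) = -1534 + E + k
(C(1300, 1353) - 1912*(-531)) + f(-965, -1220) = ((-1534 + 1300 + 1353) - 1912*(-531)) + (149 - 1220*(-965)²) = (1119 + 1015272) + (149 - 1220*931225) = 1016391 + (149 - 1136094500) = 1016391 - 1136094351 = -1135077960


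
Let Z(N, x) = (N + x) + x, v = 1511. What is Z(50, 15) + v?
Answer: 1591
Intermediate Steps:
Z(N, x) = N + 2*x
Z(50, 15) + v = (50 + 2*15) + 1511 = (50 + 30) + 1511 = 80 + 1511 = 1591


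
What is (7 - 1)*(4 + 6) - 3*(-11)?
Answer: 93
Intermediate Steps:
(7 - 1)*(4 + 6) - 3*(-11) = 6*10 + 33 = 60 + 33 = 93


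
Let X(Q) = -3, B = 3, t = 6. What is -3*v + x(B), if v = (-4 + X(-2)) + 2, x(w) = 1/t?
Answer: 91/6 ≈ 15.167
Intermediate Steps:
x(w) = ⅙ (x(w) = 1/6 = ⅙)
v = -5 (v = (-4 - 3) + 2 = -7 + 2 = -5)
-3*v + x(B) = -3*(-5) + ⅙ = 15 + ⅙ = 91/6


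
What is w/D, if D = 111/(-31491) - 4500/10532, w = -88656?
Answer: 1225163905128/5953273 ≈ 2.0580e+5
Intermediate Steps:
D = -11906546/27638601 (D = 111*(-1/31491) - 4500*1/10532 = -37/10497 - 1125/2633 = -11906546/27638601 ≈ -0.43079)
w/D = -88656/(-11906546/27638601) = -88656*(-27638601/11906546) = 1225163905128/5953273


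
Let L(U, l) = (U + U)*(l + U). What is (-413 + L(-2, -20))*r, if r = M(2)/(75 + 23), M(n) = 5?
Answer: -1625/98 ≈ -16.582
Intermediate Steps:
L(U, l) = 2*U*(U + l) (L(U, l) = (2*U)*(U + l) = 2*U*(U + l))
r = 5/98 (r = 5/(75 + 23) = 5/98 ≈ 0.051020)
(-413 + L(-2, -20))*r = (-413 + 2*(-2)*(-2 - 20))*(5/98) = (-413 + 2*(-2)*(-22))*(5/98) = (-413 + 88)*(5/98) = -325*5/98 = -1625/98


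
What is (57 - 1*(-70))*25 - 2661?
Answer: 514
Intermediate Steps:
(57 - 1*(-70))*25 - 2661 = (57 + 70)*25 - 2661 = 127*25 - 2661 = 3175 - 2661 = 514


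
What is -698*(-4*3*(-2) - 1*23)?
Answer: -698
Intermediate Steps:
-698*(-4*3*(-2) - 1*23) = -698*(-12*(-2) - 23) = -698*(24 - 23) = -698*1 = -698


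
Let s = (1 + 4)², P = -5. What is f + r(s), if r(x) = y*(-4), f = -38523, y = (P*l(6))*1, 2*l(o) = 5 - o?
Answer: -38533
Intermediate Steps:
l(o) = 5/2 - o/2 (l(o) = (5 - o)/2 = 5/2 - o/2)
y = 5/2 (y = -5*(5/2 - ½*6)*1 = -5*(5/2 - 3)*1 = -5*(-½)*1 = (5/2)*1 = 5/2 ≈ 2.5000)
s = 25 (s = 5² = 25)
r(x) = -10 (r(x) = (5/2)*(-4) = -10)
f + r(s) = -38523 - 10 = -38533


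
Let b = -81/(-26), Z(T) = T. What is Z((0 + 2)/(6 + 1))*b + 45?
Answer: 4176/91 ≈ 45.890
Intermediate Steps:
b = 81/26 (b = -81*(-1/26) = 81/26 ≈ 3.1154)
Z((0 + 2)/(6 + 1))*b + 45 = ((0 + 2)/(6 + 1))*(81/26) + 45 = (2/7)*(81/26) + 45 = 81/91 + 45 = 4176/91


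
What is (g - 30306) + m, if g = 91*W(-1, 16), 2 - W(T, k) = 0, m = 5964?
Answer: -24160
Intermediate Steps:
W(T, k) = 2 (W(T, k) = 2 - 1*0 = 2 + 0 = 2)
g = 182 (g = 91*2 = 182)
(g - 30306) + m = (182 - 30306) + 5964 = -30124 + 5964 = -24160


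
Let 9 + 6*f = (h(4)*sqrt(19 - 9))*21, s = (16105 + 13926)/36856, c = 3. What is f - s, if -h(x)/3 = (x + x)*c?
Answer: -85315/36856 - 252*sqrt(10) ≈ -799.21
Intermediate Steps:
h(x) = -18*x (h(x) = -3*(x + x)*3 = -3*2*x*3 = -18*x)
s = 30031/36856 (s = 30031*(1/36856) = 30031/36856 ≈ 0.81482)
f = -3/2 - 252*sqrt(10) (f = -3/2 + (((-18*4)*sqrt(19 - 9))*21)/6 = -3/2 + (-72*sqrt(10)*21)/6 = -3/2 + (-1512*sqrt(10))/6 = -3/2 - 252*sqrt(10) ≈ -798.39)
f - s = (-3/2 - 252*sqrt(10)) - 1*30031/36856 = (-3/2 - 252*sqrt(10)) - 30031/36856 = -85315/36856 - 252*sqrt(10)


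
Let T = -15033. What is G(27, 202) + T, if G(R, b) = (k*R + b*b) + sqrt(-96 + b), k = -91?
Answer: 23314 + sqrt(106) ≈ 23324.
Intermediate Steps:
G(R, b) = b**2 + sqrt(-96 + b) - 91*R (G(R, b) = (-91*R + b*b) + sqrt(-96 + b) = (-91*R + b**2) + sqrt(-96 + b) = (b**2 - 91*R) + sqrt(-96 + b) = b**2 + sqrt(-96 + b) - 91*R)
G(27, 202) + T = (202**2 + sqrt(-96 + 202) - 91*27) - 15033 = (40804 + sqrt(106) - 2457) - 15033 = (38347 + sqrt(106)) - 15033 = 23314 + sqrt(106)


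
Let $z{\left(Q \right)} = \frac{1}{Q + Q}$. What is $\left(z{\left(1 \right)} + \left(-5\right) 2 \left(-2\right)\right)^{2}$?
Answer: $\frac{1681}{4} \approx 420.25$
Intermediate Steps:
$z{\left(Q \right)} = \frac{1}{2 Q}$
$\left(z{\left(1 \right)} + \left(-5\right) 2 \left(-2\right)\right)^{2} = \left(\frac{1}{2 \cdot 1} + \left(-5\right) 2 \left(-2\right)\right)^{2} = \left(\frac{1}{2} \cdot 1 - -20\right)^{2} = \left(\frac{1}{2} + 20\right)^{2} = \left(\frac{41}{2}\right)^{2} = \frac{1681}{4}$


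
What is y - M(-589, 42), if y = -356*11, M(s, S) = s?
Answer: -3327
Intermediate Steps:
y = -3916
y - M(-589, 42) = -3916 - 1*(-589) = -3916 + 589 = -3327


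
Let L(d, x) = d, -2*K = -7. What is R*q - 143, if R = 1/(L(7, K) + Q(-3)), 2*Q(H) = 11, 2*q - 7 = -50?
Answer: -3618/25 ≈ -144.72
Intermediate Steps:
q = -43/2 (q = 7/2 + (½)*(-50) = 7/2 - 25 = -43/2 ≈ -21.500)
K = 7/2 (K = -½*(-7) = 7/2 ≈ 3.5000)
Q(H) = 11/2 (Q(H) = (½)*11 = 11/2)
R = 2/25 (R = 1/(7 + 11/2) = 1/(25/2) = 2/25 ≈ 0.080000)
R*q - 143 = (2/25)*(-43/2) - 143 = -43/25 - 143 = -3618/25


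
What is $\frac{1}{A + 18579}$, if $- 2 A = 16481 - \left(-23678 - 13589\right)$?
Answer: $- \frac{1}{8295} \approx -0.00012055$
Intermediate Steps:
$A = -26874$ ($A = - \frac{16481 - \left(-23678 - 13589\right)}{2} = - \frac{16481 - -37267}{2} = - \frac{16481 + 37267}{2} = \left(- \frac{1}{2}\right) 53748 = -26874$)
$\frac{1}{A + 18579} = \frac{1}{-26874 + 18579} = \frac{1}{-8295} = - \frac{1}{8295}$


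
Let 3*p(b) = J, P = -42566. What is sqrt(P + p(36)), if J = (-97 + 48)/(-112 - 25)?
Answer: I*sqrt(7190271147)/411 ≈ 206.31*I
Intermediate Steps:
J = 49/137 (J = -49/(-137) = -49*(-1/137) = 49/137 ≈ 0.35766)
p(b) = 49/411 (p(b) = (1/3)*(49/137) = 49/411)
sqrt(P + p(36)) = sqrt(-42566 + 49/411) = sqrt(-17494577/411) = I*sqrt(7190271147)/411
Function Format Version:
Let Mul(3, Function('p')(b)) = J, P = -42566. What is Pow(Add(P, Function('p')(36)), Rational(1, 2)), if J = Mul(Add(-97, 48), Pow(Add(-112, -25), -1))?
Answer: Mul(Rational(1, 411), I, Pow(7190271147, Rational(1, 2))) ≈ Mul(206.31, I)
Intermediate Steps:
J = Rational(49, 137) (J = Mul(-49, Pow(-137, -1)) = Mul(-49, Rational(-1, 137)) = Rational(49, 137) ≈ 0.35766)
Function('p')(b) = Rational(49, 411) (Function('p')(b) = Mul(Rational(1, 3), Rational(49, 137)) = Rational(49, 411))
Pow(Add(P, Function('p')(36)), Rational(1, 2)) = Pow(Add(-42566, Rational(49, 411)), Rational(1, 2)) = Pow(Rational(-17494577, 411), Rational(1, 2)) = Mul(Rational(1, 411), I, Pow(7190271147, Rational(1, 2)))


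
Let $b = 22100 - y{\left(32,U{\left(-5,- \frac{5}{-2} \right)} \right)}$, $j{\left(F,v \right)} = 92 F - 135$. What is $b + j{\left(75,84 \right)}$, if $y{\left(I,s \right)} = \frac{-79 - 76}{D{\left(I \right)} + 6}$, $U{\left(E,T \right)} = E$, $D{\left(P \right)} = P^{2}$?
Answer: $\frac{5946221}{206} \approx 28865.0$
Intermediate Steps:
$j{\left(F,v \right)} = -135 + 92 F$
$y{\left(I,s \right)} = - \frac{155}{6 + I^{2}}$ ($y{\left(I,s \right)} = \frac{-79 - 76}{I^{2} + 6} = - \frac{155}{6 + I^{2}}$)
$b = \frac{4552631}{206}$ ($b = 22100 - - \frac{155}{6 + 32^{2}} = 22100 - - \frac{155}{6 + 1024} = 22100 - - \frac{155}{1030} = 22100 - \left(-155\right) \frac{1}{1030} = 22100 - - \frac{31}{206} = 22100 + \frac{31}{206} = \frac{4552631}{206} \approx 22100.0$)
$b + j{\left(75,84 \right)} = \frac{4552631}{206} + \left(-135 + 92 \cdot 75\right) = \frac{4552631}{206} + \left(-135 + 6900\right) = \frac{4552631}{206} + 6765 = \frac{5946221}{206}$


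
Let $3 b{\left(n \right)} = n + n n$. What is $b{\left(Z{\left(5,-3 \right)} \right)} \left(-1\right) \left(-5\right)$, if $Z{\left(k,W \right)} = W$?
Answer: $10$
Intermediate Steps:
$b{\left(n \right)} = \frac{n}{3} + \frac{n^{2}}{3}$ ($b{\left(n \right)} = \frac{n + n n}{3} = \frac{n + n^{2}}{3} = \frac{n}{3} + \frac{n^{2}}{3}$)
$b{\left(Z{\left(5,-3 \right)} \right)} \left(-1\right) \left(-5\right) = \frac{1}{3} \left(-3\right) \left(1 - 3\right) \left(-1\right) \left(-5\right) = \frac{1}{3} \left(-3\right) \left(-2\right) \left(-1\right) \left(-5\right) = 2 \left(-1\right) \left(-5\right) = \left(-2\right) \left(-5\right) = 10$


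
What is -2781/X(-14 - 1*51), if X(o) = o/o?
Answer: -2781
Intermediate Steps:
X(o) = 1
-2781/X(-14 - 1*51) = -2781/1 = -2781*1 = -2781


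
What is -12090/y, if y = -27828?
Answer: 2015/4638 ≈ 0.43445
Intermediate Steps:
-12090/y = -12090/(-27828) = -12090*(-1/27828) = 2015/4638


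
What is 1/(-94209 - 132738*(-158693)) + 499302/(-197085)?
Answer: -856300558805417/337999839043335 ≈ -2.5334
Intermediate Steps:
1/(-94209 - 132738*(-158693)) + 499302/(-197085) = -1/158693/(-226947) + 499302*(-1/197085) = -1/226947*(-1/158693) - 166434/65695 = 1/36014900271 - 166434/65695 = -856300558805417/337999839043335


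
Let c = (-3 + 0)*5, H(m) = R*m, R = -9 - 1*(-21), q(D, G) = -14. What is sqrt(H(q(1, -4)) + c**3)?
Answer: I*sqrt(3543) ≈ 59.523*I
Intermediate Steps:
R = 12 (R = -9 + 21 = 12)
H(m) = 12*m
c = -15 (c = -3*5 = -15)
sqrt(H(q(1, -4)) + c**3) = sqrt(12*(-14) + (-15)**3) = sqrt(-168 - 3375) = sqrt(-3543) = I*sqrt(3543)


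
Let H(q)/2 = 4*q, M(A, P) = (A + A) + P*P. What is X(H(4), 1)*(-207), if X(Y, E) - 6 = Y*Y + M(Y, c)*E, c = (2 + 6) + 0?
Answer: -239706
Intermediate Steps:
c = 8 (c = 8 + 0 = 8)
M(A, P) = P² + 2*A (M(A, P) = 2*A + P² = P² + 2*A)
H(q) = 8*q (H(q) = 2*(4*q) = 8*q)
X(Y, E) = 6 + Y² + E*(64 + 2*Y) (X(Y, E) = 6 + (Y*Y + (8² + 2*Y)*E) = 6 + (Y² + (64 + 2*Y)*E) = 6 + (Y² + E*(64 + 2*Y)) = 6 + Y² + E*(64 + 2*Y))
X(H(4), 1)*(-207) = (6 + (8*4)² + 2*1*(32 + 8*4))*(-207) = (6 + 32² + 2*1*(32 + 32))*(-207) = (6 + 1024 + 2*1*64)*(-207) = (6 + 1024 + 128)*(-207) = 1158*(-207) = -239706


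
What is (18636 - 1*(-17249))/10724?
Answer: 35885/10724 ≈ 3.3462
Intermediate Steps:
(18636 - 1*(-17249))/10724 = (18636 + 17249)*(1/10724) = 35885*(1/10724) = 35885/10724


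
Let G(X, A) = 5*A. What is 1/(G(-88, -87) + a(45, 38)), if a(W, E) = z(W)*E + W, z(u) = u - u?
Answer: -1/390 ≈ -0.0025641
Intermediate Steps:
z(u) = 0
a(W, E) = W (a(W, E) = 0*E + W = 0 + W = W)
1/(G(-88, -87) + a(45, 38)) = 1/(5*(-87) + 45) = 1/(-435 + 45) = 1/(-390) = -1/390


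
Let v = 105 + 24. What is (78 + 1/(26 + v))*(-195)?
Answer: -471549/31 ≈ -15211.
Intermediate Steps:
v = 129
(78 + 1/(26 + v))*(-195) = (78 + 1/(26 + 129))*(-195) = (78 + 1/155)*(-195) = (12091/155)*(-195) = -471549/31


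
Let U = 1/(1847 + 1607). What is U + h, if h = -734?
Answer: -2535235/3454 ≈ -734.00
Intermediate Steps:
U = 1/3454 ≈ 0.00028952
U + h = 1/3454 - 734 = -2535235/3454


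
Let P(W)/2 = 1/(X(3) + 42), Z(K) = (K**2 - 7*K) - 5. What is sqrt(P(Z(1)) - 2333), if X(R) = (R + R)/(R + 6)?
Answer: I*sqrt(149309)/8 ≈ 48.301*I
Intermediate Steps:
Z(K) = -5 + K**2 - 7*K
X(R) = 2*R/(6 + R) (X(R) = (2*R)/(6 + R) = 2*R/(6 + R))
P(W) = 3/64 (P(W) = 2/(2*3/(6 + 3) + 42) = 2/(2*3/9 + 42) = 2/(2*3*(1/9) + 42) = 2/(2/3 + 42) = 2/(128/3) = 2*(3/128) = 3/64)
sqrt(P(Z(1)) - 2333) = sqrt(3/64 - 2333) = sqrt(-149309/64) = I*sqrt(149309)/8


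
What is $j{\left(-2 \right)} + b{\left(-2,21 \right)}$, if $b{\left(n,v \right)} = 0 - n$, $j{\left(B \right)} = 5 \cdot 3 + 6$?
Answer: $23$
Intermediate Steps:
$j{\left(B \right)} = 21$ ($j{\left(B \right)} = 15 + 6 = 21$)
$b{\left(n,v \right)} = - n$
$j{\left(-2 \right)} + b{\left(-2,21 \right)} = 21 - -2 = 21 + 2 = 23$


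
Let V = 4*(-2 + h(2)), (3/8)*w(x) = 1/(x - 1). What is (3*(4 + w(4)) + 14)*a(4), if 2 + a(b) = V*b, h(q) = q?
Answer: -172/3 ≈ -57.333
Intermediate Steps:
w(x) = 8/(3*(-1 + x)) (w(x) = 8/(3*(x - 1)) = 8/(3*(-1 + x)))
V = 0 (V = 4*(-2 + 2) = 4*0 = 0)
a(b) = -2 (a(b) = -2 + 0*b = -2 + 0 = -2)
(3*(4 + w(4)) + 14)*a(4) = (3*(4 + 8/(3*(-1 + 4))) + 14)*(-2) = (3*(4 + (8/3)/3) + 14)*(-2) = (3*(4 + (8/3)*(⅓)) + 14)*(-2) = (3*(4 + 8/9) + 14)*(-2) = (3*(44/9) + 14)*(-2) = (44/3 + 14)*(-2) = (86/3)*(-2) = -172/3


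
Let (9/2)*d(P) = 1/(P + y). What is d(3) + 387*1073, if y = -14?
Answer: 41109847/99 ≈ 4.1525e+5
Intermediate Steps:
d(P) = 2/(9*(-14 + P)) (d(P) = 2/(9*(P - 14)) = 2/(9*(-14 + P)))
d(3) + 387*1073 = 2/(9*(-14 + 3)) + 387*1073 = (2/9)/(-11) + 415251 = (2/9)*(-1/11) + 415251 = -2/99 + 415251 = 41109847/99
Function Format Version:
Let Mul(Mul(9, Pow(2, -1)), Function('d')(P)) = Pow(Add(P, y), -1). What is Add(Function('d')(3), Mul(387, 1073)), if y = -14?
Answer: Rational(41109847, 99) ≈ 4.1525e+5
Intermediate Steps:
Function('d')(P) = Mul(Rational(2, 9), Pow(Add(-14, P), -1)) (Function('d')(P) = Mul(Rational(2, 9), Pow(Add(P, -14), -1)) = Mul(Rational(2, 9), Pow(Add(-14, P), -1)))
Add(Function('d')(3), Mul(387, 1073)) = Add(Mul(Rational(2, 9), Pow(Add(-14, 3), -1)), Mul(387, 1073)) = Add(Mul(Rational(2, 9), Pow(-11, -1)), 415251) = Add(Mul(Rational(2, 9), Rational(-1, 11)), 415251) = Add(Rational(-2, 99), 415251) = Rational(41109847, 99)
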